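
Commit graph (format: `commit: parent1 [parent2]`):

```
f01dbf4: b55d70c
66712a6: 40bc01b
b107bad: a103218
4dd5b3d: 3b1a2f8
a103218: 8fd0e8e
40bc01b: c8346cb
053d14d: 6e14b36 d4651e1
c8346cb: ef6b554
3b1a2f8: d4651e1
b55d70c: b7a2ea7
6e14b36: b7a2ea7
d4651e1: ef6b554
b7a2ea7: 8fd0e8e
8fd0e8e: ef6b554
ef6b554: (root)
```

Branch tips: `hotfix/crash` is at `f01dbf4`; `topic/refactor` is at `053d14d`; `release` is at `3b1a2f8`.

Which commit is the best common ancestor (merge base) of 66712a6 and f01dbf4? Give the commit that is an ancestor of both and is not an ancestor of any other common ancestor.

Ancestors of 66712a6: {40bc01b, 66712a6, c8346cb, ef6b554}.
Ancestors of f01dbf4: {8fd0e8e, b55d70c, b7a2ea7, ef6b554, f01dbf4}.
Common ancestors: {ef6b554}.
The only common ancestor is ef6b554, so it is the merge base.

ef6b554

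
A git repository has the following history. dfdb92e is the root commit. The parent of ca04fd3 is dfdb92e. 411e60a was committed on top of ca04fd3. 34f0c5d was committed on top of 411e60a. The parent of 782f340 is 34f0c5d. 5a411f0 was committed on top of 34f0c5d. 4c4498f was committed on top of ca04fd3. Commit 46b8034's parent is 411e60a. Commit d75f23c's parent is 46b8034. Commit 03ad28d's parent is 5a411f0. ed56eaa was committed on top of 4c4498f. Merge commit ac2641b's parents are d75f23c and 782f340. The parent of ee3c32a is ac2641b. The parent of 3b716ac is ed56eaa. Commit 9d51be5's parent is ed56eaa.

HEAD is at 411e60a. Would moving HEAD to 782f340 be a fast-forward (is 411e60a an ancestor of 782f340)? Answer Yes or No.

Yes

A fast-forward from 411e60a to 782f340 is possible iff 411e60a is an ancestor of 782f340.
Ancestors of 782f340: {34f0c5d, 411e60a, 782f340, ca04fd3, dfdb92e}.
411e60a is among them, so fast-forward is possible.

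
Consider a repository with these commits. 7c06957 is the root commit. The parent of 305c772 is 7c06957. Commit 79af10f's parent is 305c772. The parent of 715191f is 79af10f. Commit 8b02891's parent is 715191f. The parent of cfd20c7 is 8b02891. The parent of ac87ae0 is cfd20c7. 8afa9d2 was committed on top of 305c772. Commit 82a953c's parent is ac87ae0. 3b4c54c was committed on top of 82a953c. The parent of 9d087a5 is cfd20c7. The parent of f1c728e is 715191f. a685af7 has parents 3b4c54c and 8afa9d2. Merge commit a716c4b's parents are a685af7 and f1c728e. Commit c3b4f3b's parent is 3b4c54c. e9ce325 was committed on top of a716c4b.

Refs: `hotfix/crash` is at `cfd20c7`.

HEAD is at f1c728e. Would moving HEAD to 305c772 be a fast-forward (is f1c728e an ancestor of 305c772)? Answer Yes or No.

No

A fast-forward from f1c728e to 305c772 is possible iff f1c728e is an ancestor of 305c772.
Ancestors of 305c772: {305c772, 7c06957}.
f1c728e is not among them, so fast-forward is not possible.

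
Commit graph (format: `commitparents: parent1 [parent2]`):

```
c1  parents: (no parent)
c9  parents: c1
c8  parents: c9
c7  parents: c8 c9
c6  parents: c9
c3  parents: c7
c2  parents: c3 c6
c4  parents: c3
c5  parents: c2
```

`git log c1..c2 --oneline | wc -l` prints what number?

6

Reachable from c2: {c1, c2, c3, c6, c7, c8, c9}.
Reachable from c1: {c1}.
In c2's history but not c1's: {c2, c3, c6, c7, c8, c9} — 6 commits.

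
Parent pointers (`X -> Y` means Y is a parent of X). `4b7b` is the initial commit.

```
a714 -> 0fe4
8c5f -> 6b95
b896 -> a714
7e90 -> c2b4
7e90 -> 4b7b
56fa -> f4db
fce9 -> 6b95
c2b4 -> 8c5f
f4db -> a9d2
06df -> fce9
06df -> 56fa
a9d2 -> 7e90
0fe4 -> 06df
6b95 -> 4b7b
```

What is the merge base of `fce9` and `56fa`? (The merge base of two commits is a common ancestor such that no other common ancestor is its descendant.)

Ancestors of fce9: {4b7b, 6b95, fce9}.
Ancestors of 56fa: {4b7b, 56fa, 6b95, 7e90, 8c5f, a9d2, c2b4, f4db}.
Common ancestors: {4b7b, 6b95}.
Among these, 6b95 is not an ancestor of any other common ancestor — it is the merge base.

6b95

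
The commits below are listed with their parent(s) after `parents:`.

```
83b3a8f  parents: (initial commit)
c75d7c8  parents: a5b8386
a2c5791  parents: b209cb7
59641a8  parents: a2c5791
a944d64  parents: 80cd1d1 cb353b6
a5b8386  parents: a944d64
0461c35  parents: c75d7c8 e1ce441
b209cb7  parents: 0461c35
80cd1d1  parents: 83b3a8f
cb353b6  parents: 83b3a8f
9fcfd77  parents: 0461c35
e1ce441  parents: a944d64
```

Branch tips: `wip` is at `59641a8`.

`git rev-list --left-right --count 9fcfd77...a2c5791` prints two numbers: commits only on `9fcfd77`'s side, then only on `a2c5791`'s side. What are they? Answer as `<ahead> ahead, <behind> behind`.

Reachable from 9fcfd77: {0461c35, 80cd1d1, 83b3a8f, 9fcfd77, a5b8386, a944d64, c75d7c8, cb353b6, e1ce441}.
Reachable from a2c5791: {0461c35, 80cd1d1, 83b3a8f, a2c5791, a5b8386, a944d64, b209cb7, c75d7c8, cb353b6, e1ce441}.
Only in 9fcfd77's history (ahead): {9fcfd77} — 1.
Only in a2c5791's history (behind): {a2c5791, b209cb7} — 2.

1 ahead, 2 behind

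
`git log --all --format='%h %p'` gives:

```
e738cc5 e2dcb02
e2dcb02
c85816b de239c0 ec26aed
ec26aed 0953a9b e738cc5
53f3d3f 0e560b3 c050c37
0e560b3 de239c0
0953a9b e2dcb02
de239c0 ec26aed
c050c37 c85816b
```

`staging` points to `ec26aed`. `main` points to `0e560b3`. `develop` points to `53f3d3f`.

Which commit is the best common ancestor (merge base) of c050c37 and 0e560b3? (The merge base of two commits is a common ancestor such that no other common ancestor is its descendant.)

de239c0

Ancestors of c050c37: {0953a9b, c050c37, c85816b, de239c0, e2dcb02, e738cc5, ec26aed}.
Ancestors of 0e560b3: {0953a9b, 0e560b3, de239c0, e2dcb02, e738cc5, ec26aed}.
Common ancestors: {0953a9b, de239c0, e2dcb02, e738cc5, ec26aed}.
Among these, de239c0 is not an ancestor of any other common ancestor — it is the merge base.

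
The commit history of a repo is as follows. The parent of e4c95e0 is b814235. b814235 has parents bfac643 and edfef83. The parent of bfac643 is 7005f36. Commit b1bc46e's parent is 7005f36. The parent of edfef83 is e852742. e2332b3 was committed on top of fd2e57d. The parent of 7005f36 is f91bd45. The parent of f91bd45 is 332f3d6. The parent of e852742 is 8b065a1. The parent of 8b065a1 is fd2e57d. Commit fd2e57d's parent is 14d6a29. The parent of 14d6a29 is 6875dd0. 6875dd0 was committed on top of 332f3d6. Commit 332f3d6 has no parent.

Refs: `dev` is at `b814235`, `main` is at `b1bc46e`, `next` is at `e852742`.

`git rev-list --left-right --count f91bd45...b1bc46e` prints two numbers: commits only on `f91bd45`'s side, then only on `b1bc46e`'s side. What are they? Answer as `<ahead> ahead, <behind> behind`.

Reachable from f91bd45: {332f3d6, f91bd45}.
Reachable from b1bc46e: {332f3d6, 7005f36, b1bc46e, f91bd45}.
Only in f91bd45's history (ahead): {} — 0.
Only in b1bc46e's history (behind): {7005f36, b1bc46e} — 2.

0 ahead, 2 behind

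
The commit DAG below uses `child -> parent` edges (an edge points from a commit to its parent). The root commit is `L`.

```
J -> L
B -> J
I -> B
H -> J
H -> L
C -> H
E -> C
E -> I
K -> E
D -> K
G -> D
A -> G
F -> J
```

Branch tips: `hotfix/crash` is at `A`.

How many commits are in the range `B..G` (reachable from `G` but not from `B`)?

Reachable from G: {B, C, D, E, G, H, I, J, K, L}.
Reachable from B: {B, J, L}.
In G's history but not B's: {C, D, E, G, H, I, K} — 7 commits.

7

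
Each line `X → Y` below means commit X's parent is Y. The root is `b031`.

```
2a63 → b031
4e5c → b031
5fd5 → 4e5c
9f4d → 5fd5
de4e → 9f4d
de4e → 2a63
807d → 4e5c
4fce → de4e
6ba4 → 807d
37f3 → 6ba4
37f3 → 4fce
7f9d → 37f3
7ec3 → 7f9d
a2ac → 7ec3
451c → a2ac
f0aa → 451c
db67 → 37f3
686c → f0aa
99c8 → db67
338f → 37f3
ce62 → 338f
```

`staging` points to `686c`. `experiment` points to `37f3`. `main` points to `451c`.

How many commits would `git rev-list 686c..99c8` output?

Reachable from 99c8: {2a63, 37f3, 4e5c, 4fce, 5fd5, 6ba4, 807d, 99c8, 9f4d, b031, db67, de4e}.
Reachable from 686c: {2a63, 37f3, 451c, 4e5c, 4fce, 5fd5, 686c, 6ba4, 7ec3, 7f9d, 807d, 9f4d, a2ac, b031, de4e, f0aa}.
In 99c8's history but not 686c's: {99c8, db67} — 2 commits.

2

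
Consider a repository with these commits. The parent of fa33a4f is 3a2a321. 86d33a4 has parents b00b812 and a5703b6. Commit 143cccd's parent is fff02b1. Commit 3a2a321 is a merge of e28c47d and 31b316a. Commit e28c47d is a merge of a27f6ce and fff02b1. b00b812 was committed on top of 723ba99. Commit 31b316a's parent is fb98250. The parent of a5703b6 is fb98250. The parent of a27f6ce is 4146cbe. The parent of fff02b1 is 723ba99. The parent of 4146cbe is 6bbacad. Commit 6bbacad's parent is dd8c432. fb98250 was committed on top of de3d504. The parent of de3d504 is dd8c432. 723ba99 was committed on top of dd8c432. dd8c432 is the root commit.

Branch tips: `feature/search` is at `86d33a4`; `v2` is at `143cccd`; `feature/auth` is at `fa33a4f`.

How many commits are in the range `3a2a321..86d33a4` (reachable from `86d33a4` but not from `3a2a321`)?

3

Reachable from 86d33a4: {723ba99, 86d33a4, a5703b6, b00b812, dd8c432, de3d504, fb98250}.
Reachable from 3a2a321: {31b316a, 3a2a321, 4146cbe, 6bbacad, 723ba99, a27f6ce, dd8c432, de3d504, e28c47d, fb98250, fff02b1}.
In 86d33a4's history but not 3a2a321's: {86d33a4, a5703b6, b00b812} — 3 commits.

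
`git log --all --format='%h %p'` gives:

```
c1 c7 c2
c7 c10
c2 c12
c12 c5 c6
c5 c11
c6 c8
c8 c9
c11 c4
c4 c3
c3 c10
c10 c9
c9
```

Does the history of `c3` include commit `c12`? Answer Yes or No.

Ancestors of c3: {c10, c3, c9}.
c12 is not in that set, so it is not an ancestor of c3.

No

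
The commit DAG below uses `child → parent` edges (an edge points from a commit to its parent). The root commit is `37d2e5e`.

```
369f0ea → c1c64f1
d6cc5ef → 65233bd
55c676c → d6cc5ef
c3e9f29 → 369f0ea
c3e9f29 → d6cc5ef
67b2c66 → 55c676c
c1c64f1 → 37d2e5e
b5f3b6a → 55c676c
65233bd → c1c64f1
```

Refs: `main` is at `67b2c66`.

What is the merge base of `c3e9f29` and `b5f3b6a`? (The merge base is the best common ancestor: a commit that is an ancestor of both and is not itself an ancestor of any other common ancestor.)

d6cc5ef

Ancestors of c3e9f29: {369f0ea, 37d2e5e, 65233bd, c1c64f1, c3e9f29, d6cc5ef}.
Ancestors of b5f3b6a: {37d2e5e, 55c676c, 65233bd, b5f3b6a, c1c64f1, d6cc5ef}.
Common ancestors: {37d2e5e, 65233bd, c1c64f1, d6cc5ef}.
Among these, d6cc5ef is not an ancestor of any other common ancestor — it is the merge base.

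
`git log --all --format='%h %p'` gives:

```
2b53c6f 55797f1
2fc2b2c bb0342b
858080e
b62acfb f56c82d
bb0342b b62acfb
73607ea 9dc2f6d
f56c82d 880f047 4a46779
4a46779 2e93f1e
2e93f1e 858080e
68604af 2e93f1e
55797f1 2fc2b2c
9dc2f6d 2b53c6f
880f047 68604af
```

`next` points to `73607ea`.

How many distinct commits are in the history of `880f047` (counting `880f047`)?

Walking parent pointers from 880f047: reachable set = {2e93f1e, 68604af, 858080e, 880f047}.
That is 4 commits.

4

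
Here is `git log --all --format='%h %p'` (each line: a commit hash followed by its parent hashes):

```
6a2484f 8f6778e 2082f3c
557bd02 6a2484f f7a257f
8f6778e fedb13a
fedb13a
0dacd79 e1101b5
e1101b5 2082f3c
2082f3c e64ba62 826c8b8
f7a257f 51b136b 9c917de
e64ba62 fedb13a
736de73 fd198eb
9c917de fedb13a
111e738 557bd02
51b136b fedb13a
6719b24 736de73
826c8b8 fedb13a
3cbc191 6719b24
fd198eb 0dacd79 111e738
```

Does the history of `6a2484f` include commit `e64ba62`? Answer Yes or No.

Yes

Ancestors of 6a2484f (commits reachable by following parents): {2082f3c, 6a2484f, 826c8b8, 8f6778e, e64ba62, fedb13a}.
e64ba62 is in that set, so it is an ancestor of 6a2484f.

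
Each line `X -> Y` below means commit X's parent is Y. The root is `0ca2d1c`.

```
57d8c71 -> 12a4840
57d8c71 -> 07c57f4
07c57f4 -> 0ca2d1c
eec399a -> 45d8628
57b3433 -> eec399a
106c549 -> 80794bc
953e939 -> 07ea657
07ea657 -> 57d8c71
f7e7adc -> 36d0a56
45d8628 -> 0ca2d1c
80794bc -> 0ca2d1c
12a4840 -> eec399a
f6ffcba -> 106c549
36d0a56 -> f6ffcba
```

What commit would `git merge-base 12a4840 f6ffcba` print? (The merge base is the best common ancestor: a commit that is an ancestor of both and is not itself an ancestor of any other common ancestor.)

0ca2d1c

Ancestors of 12a4840: {0ca2d1c, 12a4840, 45d8628, eec399a}.
Ancestors of f6ffcba: {0ca2d1c, 106c549, 80794bc, f6ffcba}.
Common ancestors: {0ca2d1c}.
The only common ancestor is 0ca2d1c, so it is the merge base.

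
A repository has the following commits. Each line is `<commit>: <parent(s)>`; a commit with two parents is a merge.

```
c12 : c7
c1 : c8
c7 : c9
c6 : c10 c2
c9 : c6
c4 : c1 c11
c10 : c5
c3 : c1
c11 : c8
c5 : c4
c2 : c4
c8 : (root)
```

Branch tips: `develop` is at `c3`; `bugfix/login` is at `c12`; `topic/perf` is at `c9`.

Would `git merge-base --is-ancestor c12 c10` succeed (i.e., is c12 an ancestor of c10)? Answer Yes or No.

Ancestors of c10: {c1, c10, c11, c4, c5, c8}.
c12 is not in that set, so it is not an ancestor of c10.

No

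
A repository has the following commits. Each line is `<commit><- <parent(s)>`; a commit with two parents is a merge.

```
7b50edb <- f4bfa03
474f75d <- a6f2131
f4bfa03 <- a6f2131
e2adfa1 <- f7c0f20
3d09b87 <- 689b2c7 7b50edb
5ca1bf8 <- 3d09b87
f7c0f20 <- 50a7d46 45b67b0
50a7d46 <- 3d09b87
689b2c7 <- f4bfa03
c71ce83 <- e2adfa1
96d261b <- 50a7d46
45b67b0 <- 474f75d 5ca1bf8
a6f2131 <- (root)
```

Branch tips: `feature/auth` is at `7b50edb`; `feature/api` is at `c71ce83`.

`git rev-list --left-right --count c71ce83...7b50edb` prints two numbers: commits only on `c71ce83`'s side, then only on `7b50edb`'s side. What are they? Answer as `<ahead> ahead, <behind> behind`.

Reachable from c71ce83: {3d09b87, 45b67b0, 474f75d, 50a7d46, 5ca1bf8, 689b2c7, 7b50edb, a6f2131, c71ce83, e2adfa1, f4bfa03, f7c0f20}.
Reachable from 7b50edb: {7b50edb, a6f2131, f4bfa03}.
Only in c71ce83's history (ahead): {3d09b87, 45b67b0, 474f75d, 50a7d46, 5ca1bf8, 689b2c7, c71ce83, e2adfa1, f7c0f20} — 9.
Only in 7b50edb's history (behind): {} — 0.

9 ahead, 0 behind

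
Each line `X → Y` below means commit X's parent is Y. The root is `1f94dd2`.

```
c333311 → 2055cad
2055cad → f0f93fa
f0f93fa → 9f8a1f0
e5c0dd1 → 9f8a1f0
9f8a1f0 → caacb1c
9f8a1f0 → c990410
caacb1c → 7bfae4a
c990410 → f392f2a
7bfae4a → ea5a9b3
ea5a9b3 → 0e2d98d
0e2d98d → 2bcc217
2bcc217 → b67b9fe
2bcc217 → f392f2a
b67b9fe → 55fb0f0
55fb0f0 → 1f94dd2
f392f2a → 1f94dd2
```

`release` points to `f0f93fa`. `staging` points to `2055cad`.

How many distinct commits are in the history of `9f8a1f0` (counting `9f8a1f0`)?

Walking parent pointers from 9f8a1f0: reachable set = {0e2d98d, 1f94dd2, 2bcc217, 55fb0f0, 7bfae4a, 9f8a1f0, b67b9fe, c990410, caacb1c, ea5a9b3, f392f2a}.
That is 11 commits.

11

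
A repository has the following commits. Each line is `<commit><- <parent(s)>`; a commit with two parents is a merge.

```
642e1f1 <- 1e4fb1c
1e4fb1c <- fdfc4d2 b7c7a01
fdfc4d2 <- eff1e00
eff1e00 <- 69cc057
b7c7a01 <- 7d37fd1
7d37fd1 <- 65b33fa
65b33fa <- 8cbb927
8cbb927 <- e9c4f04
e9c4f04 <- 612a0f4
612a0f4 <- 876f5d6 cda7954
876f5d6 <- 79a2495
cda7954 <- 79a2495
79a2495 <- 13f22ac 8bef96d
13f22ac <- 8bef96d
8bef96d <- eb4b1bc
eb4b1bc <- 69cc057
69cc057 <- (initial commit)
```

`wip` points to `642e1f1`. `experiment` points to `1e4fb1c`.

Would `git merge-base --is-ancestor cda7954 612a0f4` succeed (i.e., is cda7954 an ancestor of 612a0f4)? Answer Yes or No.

Ancestors of 612a0f4 (commits reachable by following parents): {13f22ac, 612a0f4, 69cc057, 79a2495, 876f5d6, 8bef96d, cda7954, eb4b1bc}.
cda7954 is in that set, so it is an ancestor of 612a0f4.

Yes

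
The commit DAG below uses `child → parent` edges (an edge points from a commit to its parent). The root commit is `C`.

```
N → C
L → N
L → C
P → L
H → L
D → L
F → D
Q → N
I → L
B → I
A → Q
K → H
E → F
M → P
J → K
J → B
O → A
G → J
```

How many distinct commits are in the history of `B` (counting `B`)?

5

Walking parent pointers from B: reachable set = {B, C, I, L, N}.
That is 5 commits.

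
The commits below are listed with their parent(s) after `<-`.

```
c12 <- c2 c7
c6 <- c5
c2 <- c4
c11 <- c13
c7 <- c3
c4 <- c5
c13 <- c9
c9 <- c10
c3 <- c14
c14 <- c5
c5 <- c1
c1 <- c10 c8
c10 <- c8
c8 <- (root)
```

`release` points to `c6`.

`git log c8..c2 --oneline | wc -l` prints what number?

5

Reachable from c2: {c1, c10, c2, c4, c5, c8}.
Reachable from c8: {c8}.
In c2's history but not c8's: {c1, c10, c2, c4, c5} — 5 commits.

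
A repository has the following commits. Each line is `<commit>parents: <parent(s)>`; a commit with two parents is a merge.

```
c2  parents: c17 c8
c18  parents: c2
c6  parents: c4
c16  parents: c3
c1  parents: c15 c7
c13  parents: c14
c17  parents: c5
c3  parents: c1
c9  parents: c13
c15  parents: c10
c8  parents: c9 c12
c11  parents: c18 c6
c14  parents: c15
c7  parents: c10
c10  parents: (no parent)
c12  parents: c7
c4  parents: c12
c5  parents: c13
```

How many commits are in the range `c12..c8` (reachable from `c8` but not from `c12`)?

Reachable from c8: {c10, c12, c13, c14, c15, c7, c8, c9}.
Reachable from c12: {c10, c12, c7}.
In c8's history but not c12's: {c13, c14, c15, c8, c9} — 5 commits.

5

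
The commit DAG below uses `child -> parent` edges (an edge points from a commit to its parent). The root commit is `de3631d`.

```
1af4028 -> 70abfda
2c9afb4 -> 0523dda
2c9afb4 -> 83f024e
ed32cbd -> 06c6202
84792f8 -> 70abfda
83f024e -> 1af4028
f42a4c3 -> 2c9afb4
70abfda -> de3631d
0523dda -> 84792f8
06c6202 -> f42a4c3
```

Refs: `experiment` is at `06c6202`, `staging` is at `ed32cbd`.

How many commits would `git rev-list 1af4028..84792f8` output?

Reachable from 84792f8: {70abfda, 84792f8, de3631d}.
Reachable from 1af4028: {1af4028, 70abfda, de3631d}.
In 84792f8's history but not 1af4028's: {84792f8} — 1 commit.

1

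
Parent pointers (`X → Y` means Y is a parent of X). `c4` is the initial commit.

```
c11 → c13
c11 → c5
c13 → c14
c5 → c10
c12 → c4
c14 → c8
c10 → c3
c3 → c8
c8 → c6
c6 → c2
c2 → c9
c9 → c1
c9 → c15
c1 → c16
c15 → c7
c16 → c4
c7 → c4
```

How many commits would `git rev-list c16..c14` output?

8

Reachable from c14: {c1, c14, c15, c16, c2, c4, c6, c7, c8, c9}.
Reachable from c16: {c16, c4}.
In c14's history but not c16's: {c1, c14, c15, c2, c6, c7, c8, c9} — 8 commits.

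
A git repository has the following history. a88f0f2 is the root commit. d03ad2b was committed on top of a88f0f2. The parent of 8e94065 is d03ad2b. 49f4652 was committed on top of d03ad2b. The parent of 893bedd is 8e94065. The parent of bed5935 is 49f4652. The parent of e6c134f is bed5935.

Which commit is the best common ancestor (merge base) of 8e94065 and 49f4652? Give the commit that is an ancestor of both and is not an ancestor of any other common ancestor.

Ancestors of 8e94065: {8e94065, a88f0f2, d03ad2b}.
Ancestors of 49f4652: {49f4652, a88f0f2, d03ad2b}.
Common ancestors: {a88f0f2, d03ad2b}.
Among these, d03ad2b is not an ancestor of any other common ancestor — it is the merge base.

d03ad2b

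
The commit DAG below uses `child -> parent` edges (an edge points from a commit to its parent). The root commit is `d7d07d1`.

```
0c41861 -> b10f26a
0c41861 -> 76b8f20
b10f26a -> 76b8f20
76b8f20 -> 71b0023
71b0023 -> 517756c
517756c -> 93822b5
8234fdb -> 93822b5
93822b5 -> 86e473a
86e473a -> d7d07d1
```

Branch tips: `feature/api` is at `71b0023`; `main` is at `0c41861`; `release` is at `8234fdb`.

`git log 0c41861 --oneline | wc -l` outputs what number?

8

Walking parent pointers from 0c41861: reachable set = {0c41861, 517756c, 71b0023, 76b8f20, 86e473a, 93822b5, b10f26a, d7d07d1}.
That is 8 commits.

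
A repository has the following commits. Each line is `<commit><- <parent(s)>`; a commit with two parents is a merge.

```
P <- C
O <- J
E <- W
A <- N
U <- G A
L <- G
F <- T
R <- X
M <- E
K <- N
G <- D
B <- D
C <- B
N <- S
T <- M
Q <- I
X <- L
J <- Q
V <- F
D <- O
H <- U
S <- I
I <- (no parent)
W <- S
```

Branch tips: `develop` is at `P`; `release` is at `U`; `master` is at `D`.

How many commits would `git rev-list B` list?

Walking parent pointers from B: reachable set = {B, D, I, J, O, Q}.
That is 6 commits.

6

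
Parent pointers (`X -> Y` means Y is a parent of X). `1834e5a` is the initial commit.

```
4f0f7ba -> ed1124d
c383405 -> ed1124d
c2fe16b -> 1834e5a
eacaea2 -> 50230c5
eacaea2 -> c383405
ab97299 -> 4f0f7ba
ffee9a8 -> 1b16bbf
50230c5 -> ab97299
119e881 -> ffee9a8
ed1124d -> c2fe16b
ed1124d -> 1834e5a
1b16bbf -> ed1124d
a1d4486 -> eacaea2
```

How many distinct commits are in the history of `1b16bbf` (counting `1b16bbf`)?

Walking parent pointers from 1b16bbf: reachable set = {1834e5a, 1b16bbf, c2fe16b, ed1124d}.
That is 4 commits.

4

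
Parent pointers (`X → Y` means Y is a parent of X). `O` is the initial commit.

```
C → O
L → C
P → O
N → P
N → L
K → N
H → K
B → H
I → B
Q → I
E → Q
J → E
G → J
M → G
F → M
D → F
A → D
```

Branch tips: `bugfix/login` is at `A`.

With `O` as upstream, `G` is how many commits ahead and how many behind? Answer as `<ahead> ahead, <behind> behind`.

Reachable from G: {B, C, E, G, H, I, J, K, L, N, O, P, Q}.
Reachable from O: {O}.
Only in G's history (ahead): {B, C, E, G, H, I, J, K, L, N, P, Q} — 12.
Only in O's history (behind): {} — 0.

12 ahead, 0 behind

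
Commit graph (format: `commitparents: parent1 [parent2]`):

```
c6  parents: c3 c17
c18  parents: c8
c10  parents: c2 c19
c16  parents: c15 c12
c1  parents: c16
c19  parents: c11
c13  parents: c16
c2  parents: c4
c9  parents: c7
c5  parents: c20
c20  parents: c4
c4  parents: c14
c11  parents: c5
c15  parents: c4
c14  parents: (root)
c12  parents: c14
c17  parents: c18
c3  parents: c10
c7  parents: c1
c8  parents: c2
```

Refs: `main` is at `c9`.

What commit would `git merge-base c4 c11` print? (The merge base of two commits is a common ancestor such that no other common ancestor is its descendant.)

Ancestors of c4: {c14, c4}.
Ancestors of c11: {c11, c14, c20, c4, c5}.
Common ancestors: {c14, c4}.
Among these, c4 is not an ancestor of any other common ancestor — it is the merge base.

c4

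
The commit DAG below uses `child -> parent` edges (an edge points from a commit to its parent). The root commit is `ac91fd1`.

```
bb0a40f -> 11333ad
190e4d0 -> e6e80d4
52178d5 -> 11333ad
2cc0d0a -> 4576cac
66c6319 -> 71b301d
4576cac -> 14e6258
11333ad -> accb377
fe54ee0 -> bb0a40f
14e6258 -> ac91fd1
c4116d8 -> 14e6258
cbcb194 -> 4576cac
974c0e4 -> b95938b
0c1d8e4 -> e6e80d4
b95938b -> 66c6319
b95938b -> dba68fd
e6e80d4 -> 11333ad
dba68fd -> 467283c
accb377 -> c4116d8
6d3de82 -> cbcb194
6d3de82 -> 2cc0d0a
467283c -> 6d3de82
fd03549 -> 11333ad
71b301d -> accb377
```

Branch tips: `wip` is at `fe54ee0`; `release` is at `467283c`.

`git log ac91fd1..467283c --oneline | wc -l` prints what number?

Reachable from 467283c: {14e6258, 2cc0d0a, 4576cac, 467283c, 6d3de82, ac91fd1, cbcb194}.
Reachable from ac91fd1: {ac91fd1}.
In 467283c's history but not ac91fd1's: {14e6258, 2cc0d0a, 4576cac, 467283c, 6d3de82, cbcb194} — 6 commits.

6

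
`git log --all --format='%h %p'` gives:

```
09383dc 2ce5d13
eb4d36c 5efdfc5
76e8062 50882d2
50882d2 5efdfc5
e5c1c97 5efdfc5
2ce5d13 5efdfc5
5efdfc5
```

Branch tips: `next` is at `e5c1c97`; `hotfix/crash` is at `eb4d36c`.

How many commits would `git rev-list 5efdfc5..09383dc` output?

2

Reachable from 09383dc: {09383dc, 2ce5d13, 5efdfc5}.
Reachable from 5efdfc5: {5efdfc5}.
In 09383dc's history but not 5efdfc5's: {09383dc, 2ce5d13} — 2 commits.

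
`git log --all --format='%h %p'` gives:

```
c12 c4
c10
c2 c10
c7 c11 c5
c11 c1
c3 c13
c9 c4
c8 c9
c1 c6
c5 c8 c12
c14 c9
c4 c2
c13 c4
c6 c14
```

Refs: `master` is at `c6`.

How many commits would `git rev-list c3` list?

Walking parent pointers from c3: reachable set = {c10, c13, c2, c3, c4}.
That is 5 commits.

5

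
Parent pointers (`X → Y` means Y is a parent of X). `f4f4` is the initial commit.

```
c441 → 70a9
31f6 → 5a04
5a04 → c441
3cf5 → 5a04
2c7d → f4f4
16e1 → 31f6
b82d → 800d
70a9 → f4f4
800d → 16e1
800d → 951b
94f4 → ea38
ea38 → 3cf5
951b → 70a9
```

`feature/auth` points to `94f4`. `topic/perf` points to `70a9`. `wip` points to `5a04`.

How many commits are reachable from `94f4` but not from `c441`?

Reachable from 94f4: {3cf5, 5a04, 70a9, 94f4, c441, ea38, f4f4}.
Reachable from c441: {70a9, c441, f4f4}.
In 94f4's history but not c441's: {3cf5, 5a04, 94f4, ea38} — 4 commits.

4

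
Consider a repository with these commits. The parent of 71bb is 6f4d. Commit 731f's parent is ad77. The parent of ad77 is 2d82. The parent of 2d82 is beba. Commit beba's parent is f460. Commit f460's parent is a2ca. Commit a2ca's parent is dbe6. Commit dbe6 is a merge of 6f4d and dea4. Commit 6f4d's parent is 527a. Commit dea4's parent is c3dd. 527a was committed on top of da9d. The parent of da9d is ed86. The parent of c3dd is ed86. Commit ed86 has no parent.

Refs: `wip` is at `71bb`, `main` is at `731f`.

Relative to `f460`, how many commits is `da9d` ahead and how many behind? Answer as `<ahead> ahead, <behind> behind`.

0 ahead, 7 behind

Reachable from da9d: {da9d, ed86}.
Reachable from f460: {527a, 6f4d, a2ca, c3dd, da9d, dbe6, dea4, ed86, f460}.
Only in da9d's history (ahead): {} — 0.
Only in f460's history (behind): {527a, 6f4d, a2ca, c3dd, dbe6, dea4, f460} — 7.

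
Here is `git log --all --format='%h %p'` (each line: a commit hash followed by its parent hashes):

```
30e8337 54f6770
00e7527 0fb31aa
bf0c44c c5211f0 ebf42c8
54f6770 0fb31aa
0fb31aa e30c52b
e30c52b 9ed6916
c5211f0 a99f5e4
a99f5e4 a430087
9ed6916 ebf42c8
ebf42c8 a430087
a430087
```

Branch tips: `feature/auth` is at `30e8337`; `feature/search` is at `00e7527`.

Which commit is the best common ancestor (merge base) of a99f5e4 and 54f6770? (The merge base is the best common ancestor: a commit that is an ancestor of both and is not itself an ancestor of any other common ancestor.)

a430087

Ancestors of a99f5e4: {a430087, a99f5e4}.
Ancestors of 54f6770: {0fb31aa, 54f6770, 9ed6916, a430087, e30c52b, ebf42c8}.
Common ancestors: {a430087}.
The only common ancestor is a430087, so it is the merge base.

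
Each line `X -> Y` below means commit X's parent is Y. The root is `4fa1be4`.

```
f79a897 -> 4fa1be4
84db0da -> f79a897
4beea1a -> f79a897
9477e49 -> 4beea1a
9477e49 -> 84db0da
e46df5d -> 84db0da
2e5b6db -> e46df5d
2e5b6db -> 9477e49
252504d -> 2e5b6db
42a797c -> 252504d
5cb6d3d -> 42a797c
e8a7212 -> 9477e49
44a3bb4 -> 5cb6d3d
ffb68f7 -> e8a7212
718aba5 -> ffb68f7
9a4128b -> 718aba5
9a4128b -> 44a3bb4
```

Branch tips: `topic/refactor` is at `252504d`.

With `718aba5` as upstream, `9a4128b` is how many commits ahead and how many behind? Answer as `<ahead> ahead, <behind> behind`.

7 ahead, 0 behind

Reachable from 9a4128b: {252504d, 2e5b6db, 42a797c, 44a3bb4, 4beea1a, 4fa1be4, 5cb6d3d, 718aba5, 84db0da, 9477e49, 9a4128b, e46df5d, e8a7212, f79a897, ffb68f7}.
Reachable from 718aba5: {4beea1a, 4fa1be4, 718aba5, 84db0da, 9477e49, e8a7212, f79a897, ffb68f7}.
Only in 9a4128b's history (ahead): {252504d, 2e5b6db, 42a797c, 44a3bb4, 5cb6d3d, 9a4128b, e46df5d} — 7.
Only in 718aba5's history (behind): {} — 0.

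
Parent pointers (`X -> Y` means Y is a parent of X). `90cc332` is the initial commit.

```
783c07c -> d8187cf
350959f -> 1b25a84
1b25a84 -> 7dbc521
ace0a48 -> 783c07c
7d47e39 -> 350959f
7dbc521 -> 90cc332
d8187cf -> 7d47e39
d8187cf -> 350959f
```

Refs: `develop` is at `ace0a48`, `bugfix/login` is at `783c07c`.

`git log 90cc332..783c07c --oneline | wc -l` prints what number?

6

Reachable from 783c07c: {1b25a84, 350959f, 783c07c, 7d47e39, 7dbc521, 90cc332, d8187cf}.
Reachable from 90cc332: {90cc332}.
In 783c07c's history but not 90cc332's: {1b25a84, 350959f, 783c07c, 7d47e39, 7dbc521, d8187cf} — 6 commits.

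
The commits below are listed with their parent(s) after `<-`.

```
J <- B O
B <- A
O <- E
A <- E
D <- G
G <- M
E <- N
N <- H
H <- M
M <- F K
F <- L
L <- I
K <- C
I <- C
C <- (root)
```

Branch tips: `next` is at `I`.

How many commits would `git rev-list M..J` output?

7

Reachable from J: {A, B, C, E, F, H, I, J, K, L, M, N, O}.
Reachable from M: {C, F, I, K, L, M}.
In J's history but not M's: {A, B, E, H, J, N, O} — 7 commits.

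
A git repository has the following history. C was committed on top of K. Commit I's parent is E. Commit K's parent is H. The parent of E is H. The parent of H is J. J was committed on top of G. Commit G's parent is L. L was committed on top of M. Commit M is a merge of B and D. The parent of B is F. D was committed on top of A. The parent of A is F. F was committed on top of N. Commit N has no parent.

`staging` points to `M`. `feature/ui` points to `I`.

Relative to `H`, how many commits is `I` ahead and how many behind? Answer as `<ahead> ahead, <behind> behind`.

2 ahead, 0 behind

Reachable from I: {A, B, D, E, F, G, H, I, J, L, M, N}.
Reachable from H: {A, B, D, F, G, H, J, L, M, N}.
Only in I's history (ahead): {E, I} — 2.
Only in H's history (behind): {} — 0.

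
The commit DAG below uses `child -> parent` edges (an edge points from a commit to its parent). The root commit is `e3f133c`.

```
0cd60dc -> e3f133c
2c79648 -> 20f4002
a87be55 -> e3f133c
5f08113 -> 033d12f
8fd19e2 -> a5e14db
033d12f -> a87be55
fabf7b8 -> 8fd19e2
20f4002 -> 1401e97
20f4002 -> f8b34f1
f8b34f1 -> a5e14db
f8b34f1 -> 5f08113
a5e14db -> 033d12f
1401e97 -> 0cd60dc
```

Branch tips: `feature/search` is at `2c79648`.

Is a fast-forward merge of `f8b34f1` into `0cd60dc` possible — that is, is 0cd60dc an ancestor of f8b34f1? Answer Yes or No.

No

A fast-forward from 0cd60dc to f8b34f1 is possible iff 0cd60dc is an ancestor of f8b34f1.
Ancestors of f8b34f1: {033d12f, 5f08113, a5e14db, a87be55, e3f133c, f8b34f1}.
0cd60dc is not among them, so fast-forward is not possible.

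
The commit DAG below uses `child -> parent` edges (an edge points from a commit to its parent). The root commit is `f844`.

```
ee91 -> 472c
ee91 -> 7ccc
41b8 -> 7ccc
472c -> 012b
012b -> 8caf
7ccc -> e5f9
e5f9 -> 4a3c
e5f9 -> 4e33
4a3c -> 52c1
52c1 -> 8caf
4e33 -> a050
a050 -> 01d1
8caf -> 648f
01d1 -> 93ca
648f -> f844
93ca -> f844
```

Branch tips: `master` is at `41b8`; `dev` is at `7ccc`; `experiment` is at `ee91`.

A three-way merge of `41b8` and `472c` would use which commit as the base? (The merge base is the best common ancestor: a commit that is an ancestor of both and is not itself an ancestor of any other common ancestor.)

8caf

Ancestors of 41b8: {01d1, 41b8, 4a3c, 4e33, 52c1, 648f, 7ccc, 8caf, 93ca, a050, e5f9, f844}.
Ancestors of 472c: {012b, 472c, 648f, 8caf, f844}.
Common ancestors: {648f, 8caf, f844}.
Among these, 8caf is not an ancestor of any other common ancestor — it is the merge base.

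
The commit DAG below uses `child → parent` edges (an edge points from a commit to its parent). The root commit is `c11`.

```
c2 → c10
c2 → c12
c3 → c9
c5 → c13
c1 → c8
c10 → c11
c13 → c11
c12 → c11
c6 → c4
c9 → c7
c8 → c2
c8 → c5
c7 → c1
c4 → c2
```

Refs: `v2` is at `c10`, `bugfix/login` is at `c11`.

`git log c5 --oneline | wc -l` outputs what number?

Walking parent pointers from c5: reachable set = {c11, c13, c5}.
That is 3 commits.

3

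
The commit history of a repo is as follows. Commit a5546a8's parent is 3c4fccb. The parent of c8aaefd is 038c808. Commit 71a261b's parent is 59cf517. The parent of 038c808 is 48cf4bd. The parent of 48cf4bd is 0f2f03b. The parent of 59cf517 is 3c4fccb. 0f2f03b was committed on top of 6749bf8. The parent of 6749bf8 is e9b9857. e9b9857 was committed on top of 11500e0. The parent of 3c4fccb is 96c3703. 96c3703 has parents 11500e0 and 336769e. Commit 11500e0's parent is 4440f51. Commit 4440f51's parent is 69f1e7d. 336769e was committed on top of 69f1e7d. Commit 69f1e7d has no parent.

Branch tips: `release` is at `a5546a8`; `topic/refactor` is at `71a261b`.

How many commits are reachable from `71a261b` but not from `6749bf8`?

5

Reachable from 71a261b: {11500e0, 336769e, 3c4fccb, 4440f51, 59cf517, 69f1e7d, 71a261b, 96c3703}.
Reachable from 6749bf8: {11500e0, 4440f51, 6749bf8, 69f1e7d, e9b9857}.
In 71a261b's history but not 6749bf8's: {336769e, 3c4fccb, 59cf517, 71a261b, 96c3703} — 5 commits.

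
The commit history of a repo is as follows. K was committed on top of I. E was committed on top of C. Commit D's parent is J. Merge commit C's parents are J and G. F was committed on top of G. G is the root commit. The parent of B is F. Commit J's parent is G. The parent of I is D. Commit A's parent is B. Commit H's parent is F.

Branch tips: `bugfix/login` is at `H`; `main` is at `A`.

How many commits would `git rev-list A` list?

Walking parent pointers from A: reachable set = {A, B, F, G}.
That is 4 commits.

4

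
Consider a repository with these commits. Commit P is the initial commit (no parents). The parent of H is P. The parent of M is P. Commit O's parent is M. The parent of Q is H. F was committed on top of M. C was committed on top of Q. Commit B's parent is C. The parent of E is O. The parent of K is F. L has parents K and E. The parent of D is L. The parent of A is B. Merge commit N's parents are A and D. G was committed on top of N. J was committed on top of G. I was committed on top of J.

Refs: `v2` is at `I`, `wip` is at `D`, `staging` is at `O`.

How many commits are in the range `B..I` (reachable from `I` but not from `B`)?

Reachable from I: {A, B, C, D, E, F, G, H, I, J, K, L, M, N, O, P, Q}.
Reachable from B: {B, C, H, P, Q}.
In I's history but not B's: {A, D, E, F, G, I, J, K, L, M, N, O} — 12 commits.

12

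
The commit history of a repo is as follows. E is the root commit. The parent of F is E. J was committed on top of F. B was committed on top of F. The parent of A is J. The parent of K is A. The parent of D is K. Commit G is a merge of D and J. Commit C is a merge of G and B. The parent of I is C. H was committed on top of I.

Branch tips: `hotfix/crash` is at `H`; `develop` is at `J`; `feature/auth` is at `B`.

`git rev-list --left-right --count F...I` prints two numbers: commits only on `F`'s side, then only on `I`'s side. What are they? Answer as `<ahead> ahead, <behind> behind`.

Reachable from F: {E, F}.
Reachable from I: {A, B, C, D, E, F, G, I, J, K}.
Only in F's history (ahead): {} — 0.
Only in I's history (behind): {A, B, C, D, G, I, J, K} — 8.

0 ahead, 8 behind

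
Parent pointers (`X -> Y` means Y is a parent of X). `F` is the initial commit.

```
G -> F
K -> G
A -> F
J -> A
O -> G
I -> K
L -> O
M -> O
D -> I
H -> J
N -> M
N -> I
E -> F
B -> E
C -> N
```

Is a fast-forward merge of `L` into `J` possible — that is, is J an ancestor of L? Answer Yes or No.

No

A fast-forward from J to L is possible iff J is an ancestor of L.
Ancestors of L: {F, G, L, O}.
J is not among them, so fast-forward is not possible.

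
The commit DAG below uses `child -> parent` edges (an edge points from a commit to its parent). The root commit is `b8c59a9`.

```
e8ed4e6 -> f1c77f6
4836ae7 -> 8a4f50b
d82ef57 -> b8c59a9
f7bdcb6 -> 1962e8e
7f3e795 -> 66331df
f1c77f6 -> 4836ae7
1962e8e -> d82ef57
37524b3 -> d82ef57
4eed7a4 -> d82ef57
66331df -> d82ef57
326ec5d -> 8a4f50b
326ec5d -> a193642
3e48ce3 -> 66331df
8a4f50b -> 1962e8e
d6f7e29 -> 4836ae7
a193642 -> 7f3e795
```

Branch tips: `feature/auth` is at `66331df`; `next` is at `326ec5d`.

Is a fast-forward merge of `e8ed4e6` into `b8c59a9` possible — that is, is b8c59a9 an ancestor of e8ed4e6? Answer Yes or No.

Yes

A fast-forward from b8c59a9 to e8ed4e6 is possible iff b8c59a9 is an ancestor of e8ed4e6.
Ancestors of e8ed4e6: {1962e8e, 4836ae7, 8a4f50b, b8c59a9, d82ef57, e8ed4e6, f1c77f6}.
b8c59a9 is among them, so fast-forward is possible.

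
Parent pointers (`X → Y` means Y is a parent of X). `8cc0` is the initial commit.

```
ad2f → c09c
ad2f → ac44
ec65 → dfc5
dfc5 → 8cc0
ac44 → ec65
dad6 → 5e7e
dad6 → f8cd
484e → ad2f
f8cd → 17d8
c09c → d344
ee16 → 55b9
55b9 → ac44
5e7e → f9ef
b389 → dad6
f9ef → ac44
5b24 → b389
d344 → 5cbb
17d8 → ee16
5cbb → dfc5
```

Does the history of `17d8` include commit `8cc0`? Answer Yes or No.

Yes

Ancestors of 17d8 (commits reachable by following parents): {17d8, 55b9, 8cc0, ac44, dfc5, ec65, ee16}.
8cc0 is in that set, so it is an ancestor of 17d8.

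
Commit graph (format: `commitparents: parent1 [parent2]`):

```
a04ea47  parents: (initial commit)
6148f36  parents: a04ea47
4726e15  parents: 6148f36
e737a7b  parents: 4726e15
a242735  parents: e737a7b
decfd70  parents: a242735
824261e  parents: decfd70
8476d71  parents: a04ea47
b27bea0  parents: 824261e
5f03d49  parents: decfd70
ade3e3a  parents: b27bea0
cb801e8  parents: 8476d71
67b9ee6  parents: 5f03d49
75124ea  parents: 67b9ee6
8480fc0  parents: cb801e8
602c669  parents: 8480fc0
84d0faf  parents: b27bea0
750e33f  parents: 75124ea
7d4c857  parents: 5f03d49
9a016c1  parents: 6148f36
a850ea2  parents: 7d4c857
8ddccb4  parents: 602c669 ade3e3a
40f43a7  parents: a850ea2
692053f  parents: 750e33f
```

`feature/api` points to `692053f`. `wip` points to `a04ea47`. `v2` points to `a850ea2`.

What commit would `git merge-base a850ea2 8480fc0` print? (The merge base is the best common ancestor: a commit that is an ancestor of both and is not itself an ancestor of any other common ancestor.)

Ancestors of a850ea2: {4726e15, 5f03d49, 6148f36, 7d4c857, a04ea47, a242735, a850ea2, decfd70, e737a7b}.
Ancestors of 8480fc0: {8476d71, 8480fc0, a04ea47, cb801e8}.
Common ancestors: {a04ea47}.
The only common ancestor is a04ea47, so it is the merge base.

a04ea47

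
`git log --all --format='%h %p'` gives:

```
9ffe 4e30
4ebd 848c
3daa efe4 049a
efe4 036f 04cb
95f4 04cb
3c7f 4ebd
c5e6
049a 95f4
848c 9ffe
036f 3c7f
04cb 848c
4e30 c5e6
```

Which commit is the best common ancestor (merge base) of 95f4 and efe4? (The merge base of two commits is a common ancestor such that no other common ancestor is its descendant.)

04cb

Ancestors of 95f4: {04cb, 4e30, 848c, 95f4, 9ffe, c5e6}.
Ancestors of efe4: {036f, 04cb, 3c7f, 4e30, 4ebd, 848c, 9ffe, c5e6, efe4}.
Common ancestors: {04cb, 4e30, 848c, 9ffe, c5e6}.
Among these, 04cb is not an ancestor of any other common ancestor — it is the merge base.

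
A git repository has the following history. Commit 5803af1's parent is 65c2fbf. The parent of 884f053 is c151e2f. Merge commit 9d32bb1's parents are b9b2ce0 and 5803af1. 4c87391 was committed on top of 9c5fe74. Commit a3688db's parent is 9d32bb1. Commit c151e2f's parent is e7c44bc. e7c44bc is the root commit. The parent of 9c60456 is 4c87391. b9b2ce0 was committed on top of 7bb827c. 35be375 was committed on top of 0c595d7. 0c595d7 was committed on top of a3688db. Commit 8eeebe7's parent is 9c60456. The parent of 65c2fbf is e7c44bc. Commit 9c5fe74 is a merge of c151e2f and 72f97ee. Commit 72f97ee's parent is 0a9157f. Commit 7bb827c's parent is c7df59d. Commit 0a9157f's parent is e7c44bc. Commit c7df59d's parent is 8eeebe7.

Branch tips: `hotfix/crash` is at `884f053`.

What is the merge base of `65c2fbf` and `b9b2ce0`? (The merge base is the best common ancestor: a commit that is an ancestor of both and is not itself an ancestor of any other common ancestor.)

Ancestors of 65c2fbf: {65c2fbf, e7c44bc}.
Ancestors of b9b2ce0: {0a9157f, 4c87391, 72f97ee, 7bb827c, 8eeebe7, 9c5fe74, 9c60456, b9b2ce0, c151e2f, c7df59d, e7c44bc}.
Common ancestors: {e7c44bc}.
The only common ancestor is e7c44bc, so it is the merge base.

e7c44bc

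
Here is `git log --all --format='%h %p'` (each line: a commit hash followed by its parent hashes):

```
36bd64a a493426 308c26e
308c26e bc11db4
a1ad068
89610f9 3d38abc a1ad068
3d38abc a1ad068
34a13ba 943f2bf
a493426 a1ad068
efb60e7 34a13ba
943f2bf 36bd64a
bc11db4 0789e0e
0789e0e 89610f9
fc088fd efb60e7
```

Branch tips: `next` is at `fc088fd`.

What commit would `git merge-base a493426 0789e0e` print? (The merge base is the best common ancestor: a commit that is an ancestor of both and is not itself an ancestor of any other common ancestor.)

a1ad068

Ancestors of a493426: {a1ad068, a493426}.
Ancestors of 0789e0e: {0789e0e, 3d38abc, 89610f9, a1ad068}.
Common ancestors: {a1ad068}.
The only common ancestor is a1ad068, so it is the merge base.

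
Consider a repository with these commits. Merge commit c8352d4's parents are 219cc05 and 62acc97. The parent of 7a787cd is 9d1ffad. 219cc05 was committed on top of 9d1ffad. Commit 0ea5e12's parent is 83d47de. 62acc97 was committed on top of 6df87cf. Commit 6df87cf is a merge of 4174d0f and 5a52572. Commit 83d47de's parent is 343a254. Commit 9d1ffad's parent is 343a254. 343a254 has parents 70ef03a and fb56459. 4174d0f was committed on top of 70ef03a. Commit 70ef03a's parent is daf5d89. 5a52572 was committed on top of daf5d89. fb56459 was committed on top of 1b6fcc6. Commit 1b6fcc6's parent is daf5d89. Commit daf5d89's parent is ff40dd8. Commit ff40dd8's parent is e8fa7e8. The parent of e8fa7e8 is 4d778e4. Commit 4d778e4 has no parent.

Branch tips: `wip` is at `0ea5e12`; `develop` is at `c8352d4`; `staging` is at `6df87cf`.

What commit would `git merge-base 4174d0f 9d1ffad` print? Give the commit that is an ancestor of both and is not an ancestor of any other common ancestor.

70ef03a

Ancestors of 4174d0f: {4174d0f, 4d778e4, 70ef03a, daf5d89, e8fa7e8, ff40dd8}.
Ancestors of 9d1ffad: {1b6fcc6, 343a254, 4d778e4, 70ef03a, 9d1ffad, daf5d89, e8fa7e8, fb56459, ff40dd8}.
Common ancestors: {4d778e4, 70ef03a, daf5d89, e8fa7e8, ff40dd8}.
Among these, 70ef03a is not an ancestor of any other common ancestor — it is the merge base.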